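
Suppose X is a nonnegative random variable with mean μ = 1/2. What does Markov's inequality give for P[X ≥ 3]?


μ = E[X] = 1/2, a = 3.
Markov: P[X ≥ 3] ≤ μ/a = (1/2)/3 = 1/6.
Numerically: ≈ 0.1667.
(Since a = 3 > μ = 0.5000, the bound 1/6 is < 1 and informative.)

P[X ≥ 3] ≤ 1/6 ≈ 0.1667.


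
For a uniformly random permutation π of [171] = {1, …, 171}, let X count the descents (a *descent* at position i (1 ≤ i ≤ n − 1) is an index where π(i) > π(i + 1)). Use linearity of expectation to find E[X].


Write X = Σ X_I over i = 1, …, 170, with X_I the indicator of one descent.
There are 170 indicators.
For each fixed i, the pair (π(i), π(i+1)) is a uniformly random ordered pair of distinct values from {1, …, 171}; by symmetry P[π(i) > π(i+1)] = 1/2.
By linearity: E[X] = 170 · (1/2) = (171 − 1) · (1/2) = 85 ≈ 85.000000.

E[X] = 85 = 85.000000.


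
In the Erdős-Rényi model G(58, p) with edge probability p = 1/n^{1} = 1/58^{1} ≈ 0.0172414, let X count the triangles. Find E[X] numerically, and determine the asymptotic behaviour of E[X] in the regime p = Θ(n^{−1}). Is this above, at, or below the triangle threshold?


Number of potential triangles: C(58, 3) = 30856.
Each occurs with probability p³ ≈ (0.0172414)³ ≈ 5.12526139e-06.
By linearity: E[X] = C(58, 3)·p³ ≈ 30856 · 5.12526139e-06 ≈ 0.158145.
Here α = 1, so p = 1/n is exactly at the triangle threshold p ~ 1/n. Asymptotically E[X] → c³/6 = 1³/6 = 1/6 ≈ 0.166667, a bounded constant. In this regime the triangle count is asymptotically Poisson(c³/6).

E[X] ≈ 0.158145; in regime p = Θ(1/n^{1}) E[X] stays bounded (at the triangle threshold p ~ 1/n).


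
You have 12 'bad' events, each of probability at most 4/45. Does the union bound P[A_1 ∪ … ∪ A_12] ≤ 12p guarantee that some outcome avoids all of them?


Union bound: P[∪_{i=1}^{12} A_i] ≤ Σ_i P[A_i] ≤ 12·p = 12·(4/45) = 16/15.
Numerically: 16/15 ≈ 1.067.
Is 16/15 < 1? NO.
Since the bound 16/15 is ≥ 1, the union bound is uninformative here; it does NOT by itself certify existence.

12·p = 16/15 ≈ 1.067; existence NOT certified by the union bound.


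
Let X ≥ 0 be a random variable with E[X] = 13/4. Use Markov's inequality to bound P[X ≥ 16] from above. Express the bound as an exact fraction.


μ = E[X] = 13/4, a = 16.
Markov: P[X ≥ 16] ≤ μ/a = (13/4)/16 = 13/64.
Numerically: ≈ 0.2031.
(Since a = 16 > μ = 3.2500, the bound 13/64 is < 1 and informative.)

P[X ≥ 16] ≤ 13/64 ≈ 0.2031.


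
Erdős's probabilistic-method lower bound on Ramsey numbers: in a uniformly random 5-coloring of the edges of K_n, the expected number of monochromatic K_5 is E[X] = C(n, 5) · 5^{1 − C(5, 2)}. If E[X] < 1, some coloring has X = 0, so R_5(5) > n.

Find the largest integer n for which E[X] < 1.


We need C(n, 5) · 5^{1 − 10} < 1, i.e. C(n, 5) < 5^{10 − 1} = 1953125.
Check values of n near the boundary:
  n = 43: C(43, 5) = 962598; 962598 < 1953125? YES
  n = 44: C(44, 5) = 1086008; 1086008 < 1953125? YES
  n = 45: C(45, 5) = 1221759; 1221759 < 1953125? YES
  n = 46: C(46, 5) = 1370754; 1370754 < 1953125? YES
  n = 47: C(47, 5) = 1533939; 1533939 < 1953125? YES
  n = 48: C(48, 5) = 1712304; 1712304 < 1953125? YES
  n = 49: C(49, 5) = 1906884; 1906884 < 1953125? YES
  n = 50: C(50, 5) = 2118760; 2118760 < 1953125? NO
  n = 51: C(51, 5) = 2349060; 2349060 < 1953125? NO
The largest n with C(n, 5) < 1953125 is n = 49 (where E[X] = 1906884/1953125 ≈ 0.9763). Hence R_5(5) > 49, i.e. R_5(5) ≥ 50.

Largest n = 49; hence R_5(5) > 49.


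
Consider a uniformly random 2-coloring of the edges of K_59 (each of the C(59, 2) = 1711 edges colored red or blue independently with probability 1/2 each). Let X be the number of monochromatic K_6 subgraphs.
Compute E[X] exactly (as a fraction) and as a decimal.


Let X = Σ_S X_S over the C(59, 6) = 45057474 subsets S of size 6, where X_S = 1 if the K_6 on S is monochromatic.
For a fixed S, the K_6 on S has C(6, 2) = 15 edges. P[all 15 edges red] = (1/2)^15, and likewise for blue, so P[monochromatic] = 2·(1/2)^15 = 2^{1 − 15} = 1/16384.
Summing: E[X] = C(59, 6) · 2^{1 − 15} = 45057474 · 1/16384 = 22528737/8192.
Numerically: E[X] ≈ 2750.090.

E[X] = C(59,6)·2^(1−C(6,2)) = 22528737/8192 ≈ 2750.090.


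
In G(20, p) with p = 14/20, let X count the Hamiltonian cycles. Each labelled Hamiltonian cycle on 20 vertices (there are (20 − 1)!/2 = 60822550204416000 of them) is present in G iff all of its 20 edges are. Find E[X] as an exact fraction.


K_20 has (20 − 1)!/2 = 60822550204416000 labelled Hamiltonian cycles.
For each such Hamiltonian cycle H, let X_H = 1 if all 20 edges of H are present in G. Then P[X_H = 1] = p^{20} = (7/10)^{20} = 79792266297612001/100000000000000000000.
By linearity: E[X] = Σ_H E[X_H] = 60822550204416000 · p^{20} = 60822550204416000 · 79792266297612001/100000000000000000000 = 1184855742873690605203907421/24414062500000.
Numerically: E[X] ≈ 4.853e+13.

E[X] = 60822550204416000 · (7/10)^{20} = 1184855742873690605203907421/24414062500000 ≈ 4.853e+13.


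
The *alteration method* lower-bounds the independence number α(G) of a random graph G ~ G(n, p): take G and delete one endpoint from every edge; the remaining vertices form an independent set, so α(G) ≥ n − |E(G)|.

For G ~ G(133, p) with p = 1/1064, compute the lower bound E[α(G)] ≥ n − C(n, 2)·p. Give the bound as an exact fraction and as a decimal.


E[|E(G)|] = C(133, 2)·p = 8778 · (1/1064) = 33/4.
E[α(G)] ≥ n − E[|E(G)|] = 133 − 33/4 = 499/4.
Numerically: ≈ 124.75000.
(This is only a lower bound; the true E[α(G)] may be larger.)

E[α(G)] ≥ 499/4 ≈ 124.75000.


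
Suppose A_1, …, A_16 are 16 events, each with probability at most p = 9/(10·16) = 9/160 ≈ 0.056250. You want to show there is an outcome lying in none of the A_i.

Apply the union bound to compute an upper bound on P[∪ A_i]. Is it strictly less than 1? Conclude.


Union bound: P[∪_{i=1}^{16} A_i] ≤ Σ_i P[A_i] ≤ 16·p = 16·(9/160) = 9/10.
Numerically: 9/10 ≈ 0.900000.
Is 9/10 < 1? YES.
Since P[∪ A_i] ≤ 9/10 < 1, the complement has P[∩ A_i^c] ≥ 1 − 9/10 = 1/10 > 0, so some outcome avoids every A_i.

16·p = 9/10 ≈ 0.900000; existence CERTIFIED by the union bound.


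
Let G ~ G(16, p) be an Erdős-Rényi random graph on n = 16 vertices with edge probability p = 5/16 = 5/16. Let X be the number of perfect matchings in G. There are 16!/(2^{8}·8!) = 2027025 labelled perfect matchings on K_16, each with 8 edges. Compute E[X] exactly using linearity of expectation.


K_16 has 16!/(2^{8}·8!) = 2027025 labelled perfect matchings.
For each such perfect matching H, let X_H = 1 if all 8 edges of H are present in G. Then P[X_H = 1] = p^{8} = (5/16)^{8} = 390625/4294967296.
Summing the indicators: E[X] = Σ_H E[X_H] = 2027025 · p^{8} = 2027025 · 390625/4294967296 = 791806640625/4294967296.
Numerically: E[X] ≈ 184.4.

E[X] = 2027025 · (5/16)^{8} = 791806640625/4294967296 ≈ 184.4.


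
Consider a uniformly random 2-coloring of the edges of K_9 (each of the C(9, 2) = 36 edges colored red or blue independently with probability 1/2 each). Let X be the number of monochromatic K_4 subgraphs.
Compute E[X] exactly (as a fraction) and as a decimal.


Let X = Σ_S X_S over the C(9, 4) = 126 subsets S of size 4, where X_S = 1 if the K_4 on S is monochromatic.
For a fixed S, the K_4 on S has C(4, 2) = 6 edges. P[all 6 edges red] = (1/2)^6, and likewise for blue, so P[monochromatic] = 2·(1/2)^6 = 2^{1 − 6} = 1/32.
By linearity: E[X] = C(9, 4) · 2^{1 − 6} = 126 · 1/32 = 63/16.
Numerically: E[X] ≈ 3.937500.

E[X] = C(9,4)·2^(1−C(4,2)) = 63/16 ≈ 3.937500.


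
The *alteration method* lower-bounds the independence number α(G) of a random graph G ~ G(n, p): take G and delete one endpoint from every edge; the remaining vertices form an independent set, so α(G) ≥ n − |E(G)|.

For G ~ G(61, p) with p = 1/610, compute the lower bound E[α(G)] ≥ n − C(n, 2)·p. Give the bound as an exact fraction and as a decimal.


E[|E(G)|] = C(61, 2)·p = 1830 · (1/610) = 3.
E[α(G)] ≥ n − E[|E(G)|] = 61 − 3 = 58.
Numerically: ≈ 58.000.
(This is only a lower bound; the true E[α(G)] may be larger.)

E[α(G)] ≥ 58 ≈ 58.000.


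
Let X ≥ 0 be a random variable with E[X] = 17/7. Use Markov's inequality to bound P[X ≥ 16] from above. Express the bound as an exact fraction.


μ = E[X] = 17/7, a = 16.
Markov: P[X ≥ 16] ≤ μ/a = (17/7)/16 = 17/112.
Numerically: ≈ 0.152.
(Since a = 16 > μ = 2.429, the bound 17/112 is < 1 and informative.)

P[X ≥ 16] ≤ 17/112 ≈ 0.152.


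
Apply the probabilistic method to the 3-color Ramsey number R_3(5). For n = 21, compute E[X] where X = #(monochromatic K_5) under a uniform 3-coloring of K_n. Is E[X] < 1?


E[X] = C(21, 5) · 3^{1 − 10} = 20349 · 3^{−9} = 20349/19683.
As a reduced fraction: E[X] = 2261/2187 ≈ 1.034.
Is E[X] < 1? NO.
Since E[X] ≥ 1, the first-moment bound is inconclusive at n = 21; it does NOT by itself certify R_3(5) > 21.

E[X] = 2261/2187 ≈ 1.034; E[X] ≥ 1; first-moment method inconclusive here.


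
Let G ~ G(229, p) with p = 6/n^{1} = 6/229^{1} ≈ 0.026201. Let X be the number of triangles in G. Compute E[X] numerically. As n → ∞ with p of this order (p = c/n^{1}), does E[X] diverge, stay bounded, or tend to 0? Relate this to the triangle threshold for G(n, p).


Number of potential triangles: C(229, 3) = 1975354.
Each occurs with probability p³ ≈ (0.026201)³ ≈ 1.7986527e-05.
By linearity: E[X] = C(229, 3)·p³ ≈ 1975354 · 1.7986527e-05 ≈ 35.52976.
Here α = 1, so p = 6/n is exactly at the triangle threshold p ~ 1/n. Asymptotically E[X] → c³/6 = 6³/6 = 36 ≈ 36.00000, a bounded constant. In this regime the triangle count is asymptotically Poisson(c³/6).

E[X] ≈ 35.52976; in regime p = Θ(1/n^{1}) E[X] stays bounded (at the triangle threshold p ~ 1/n).


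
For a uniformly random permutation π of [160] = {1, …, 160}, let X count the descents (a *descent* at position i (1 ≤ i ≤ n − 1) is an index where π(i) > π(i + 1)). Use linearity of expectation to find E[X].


Write X = Σ X_I over i = 1, …, 159, with X_I the indicator of one descent.
There are 159 indicators.
For each fixed i, the pair (π(i), π(i+1)) is a uniformly random ordered pair of distinct values from {1, …, 160}; by symmetry P[π(i) > π(i+1)] = 1/2.
By linearity: E[X] = 159 · (1/2) = (160 − 1) · (1/2) = 159/2 ≈ 79.500.

E[X] = 159/2 = 79.500.


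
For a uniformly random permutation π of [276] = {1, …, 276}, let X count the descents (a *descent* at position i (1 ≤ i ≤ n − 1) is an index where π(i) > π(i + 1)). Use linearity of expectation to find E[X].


Write X = Σ X_I over i = 1, …, 275, with X_I the indicator of one descent.
There are 275 indicators.
For each fixed i, the pair (π(i), π(i+1)) is a uniformly random ordered pair of distinct values from {1, …, 276}; by symmetry P[π(i) > π(i+1)] = 1/2.
By linearity: E[X] = 275 · (1/2) = (276 − 1) · (1/2) = 275/2 ≈ 137.5000.

E[X] = 275/2 = 137.5000.


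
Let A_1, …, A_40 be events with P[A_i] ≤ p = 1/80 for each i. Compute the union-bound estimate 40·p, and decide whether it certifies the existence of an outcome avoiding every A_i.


Union bound: P[∪_{i=1}^{40} A_i] ≤ Σ_i P[A_i] ≤ 40·p = 40·(1/80) = 1/2.
Numerically: 1/2 ≈ 0.500.
Is 1/2 < 1? YES.
Since P[∪ A_i] ≤ 1/2 < 1, the complement has P[∩ A_i^c] ≥ 1 − 1/2 = 1/2 > 0, so some outcome avoids every A_i.

40·p = 1/2 ≈ 0.500; existence CERTIFIED by the union bound.


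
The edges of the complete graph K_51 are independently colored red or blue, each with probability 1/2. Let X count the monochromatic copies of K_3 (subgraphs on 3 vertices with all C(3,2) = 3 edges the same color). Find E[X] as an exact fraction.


Let X = Σ_S X_S over the C(51, 3) = 20825 subsets S of size 3, where X_S = 1 if the K_3 on S is monochromatic.
For a fixed S, the K_3 on S has C(3, 2) = 3 edges. P[all 3 edges red] = (1/2)^3, and likewise for blue, so P[monochromatic] = 2·(1/2)^3 = 2^{1 − 3} = 1/4.
By linearity of expectation: E[X] = C(51, 3) · 2^{1 − 3} = 20825 · 1/4 = 20825/4.
Numerically: E[X] ≈ 5206.250000.

E[X] = C(51,3)·2^(1−C(3,2)) = 20825/4 ≈ 5206.250000.


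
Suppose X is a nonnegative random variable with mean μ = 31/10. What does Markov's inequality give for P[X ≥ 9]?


μ = E[X] = 31/10, a = 9.
Markov: P[X ≥ 9] ≤ μ/a = (31/10)/9 = 31/90.
Numerically: ≈ 0.34444.
(Since a = 9 > μ = 3.10000, the bound 31/90 is < 1 and informative.)

P[X ≥ 9] ≤ 31/90 ≈ 0.34444.


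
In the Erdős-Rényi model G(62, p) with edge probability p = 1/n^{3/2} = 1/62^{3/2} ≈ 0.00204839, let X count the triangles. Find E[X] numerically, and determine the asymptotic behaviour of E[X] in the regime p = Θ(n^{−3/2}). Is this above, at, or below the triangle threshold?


Number of potential triangles: C(62, 3) = 37820.
Each occurs with probability p³ ≈ (0.00204839)³ ≈ 8.59483210e-09.
By linearity: E[X] = C(62, 3)·p³ ≈ 37820 · 8.59483210e-09 ≈ 0.000325.
Since α = 3/2 > 1, p = c/n^{3/2} = o(1/n) is below the triangle threshold p ~ 1/n. Asymptotically E[X] ~ (c³/6)·n^{3(1−α)} = (1³/6)·n^{-1.5} → 0, so by Markov's inequality G has no triangles w.h.p.

E[X] ≈ 0.000325; in regime p = Θ(1/n^{3/2}) E[X] tends to 0 (below the triangle threshold p ~ 1/n).


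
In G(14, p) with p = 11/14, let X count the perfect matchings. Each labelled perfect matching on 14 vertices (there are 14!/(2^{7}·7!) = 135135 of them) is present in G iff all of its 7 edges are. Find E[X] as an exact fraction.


K_14 has 14!/(2^{7}·7!) = 135135 labelled perfect matchings.
For each such perfect matching H, let X_H = 1 if all 7 edges of H are present in G. Then P[X_H = 1] = p^{7} = (11/14)^{7} = 19487171/105413504.
By linearity of expectation: E[X] = Σ_H E[X_H] = 135135 · p^{7} = 135135 · 19487171/105413504 = 376199836155/15059072.
Numerically: E[X] ≈ 24982.

E[X] = 135135 · (11/14)^{7} = 376199836155/15059072 ≈ 24982.


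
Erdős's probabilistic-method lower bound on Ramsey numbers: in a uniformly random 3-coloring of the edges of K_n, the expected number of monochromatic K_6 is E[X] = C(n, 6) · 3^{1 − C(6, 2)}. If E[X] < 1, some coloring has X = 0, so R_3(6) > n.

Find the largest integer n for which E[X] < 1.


We need C(n, 6) · 3^{1 − 15} < 1, i.e. C(n, 6) < 3^{15 − 1} = 4782969.
Check values of n near the boundary:
  n = 39: C(39, 6) = 3262623; 3262623 < 4782969? YES
  n = 40: C(40, 6) = 3838380; 3838380 < 4782969? YES
  n = 41: C(41, 6) = 4496388; 4496388 < 4782969? YES
  n = 42: C(42, 6) = 5245786; 5245786 < 4782969? NO
  n = 43: C(43, 6) = 6096454; 6096454 < 4782969? NO
  n = 44: C(44, 6) = 7059052; 7059052 < 4782969? NO
The largest n with C(n, 6) < 4782969 is n = 41 (where E[X] = 1498796/1594323 ≈ 0.940). Hence R_3(6) > 41, i.e. R_3(6) ≥ 42.

Largest n = 41; hence R_3(6) > 41.


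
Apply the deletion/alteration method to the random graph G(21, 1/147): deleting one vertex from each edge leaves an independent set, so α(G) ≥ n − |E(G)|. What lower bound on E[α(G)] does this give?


E[|E(G)|] = C(21, 2)·p = 210 · (1/147) = 10/7.
E[α(G)] ≥ n − E[|E(G)|] = 21 − 10/7 = 137/7.
Numerically: ≈ 19.571429.
(This is only a lower bound; the true E[α(G)] may be larger.)

E[α(G)] ≥ 137/7 ≈ 19.571429.


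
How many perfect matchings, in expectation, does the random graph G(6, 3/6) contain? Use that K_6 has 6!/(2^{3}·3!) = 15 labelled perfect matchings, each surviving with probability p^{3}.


K_6 has 6!/(2^{3}·3!) = 15 labelled perfect matchings.
For each such perfect matching H, let X_H = 1 if all 3 edges of H are present in G. Then P[X_H = 1] = p^{3} = (1/2)^{3} = 1/8.
By linearity: E[X] = Σ_H E[X_H] = 15 · p^{3} = 15 · 1/8 = 15/8.
Numerically: E[X] ≈ 1.875.

E[X] = 15 · (1/2)^{3} = 15/8 ≈ 1.875.


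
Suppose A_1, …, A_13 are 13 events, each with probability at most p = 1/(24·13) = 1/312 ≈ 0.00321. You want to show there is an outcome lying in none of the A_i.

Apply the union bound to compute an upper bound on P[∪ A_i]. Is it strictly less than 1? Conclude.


Union bound: P[∪_{i=1}^{13} A_i] ≤ Σ_i P[A_i] ≤ 13·p = 13·(1/312) = 1/24.
Numerically: 1/24 ≈ 0.04167.
Is 1/24 < 1? YES.
Since P[∪ A_i] ≤ 1/24 < 1, the complement has P[∩ A_i^c] ≥ 1 − 1/24 = 23/24 > 0, so some outcome avoids every A_i.

13·p = 1/24 ≈ 0.04167; existence CERTIFIED by the union bound.


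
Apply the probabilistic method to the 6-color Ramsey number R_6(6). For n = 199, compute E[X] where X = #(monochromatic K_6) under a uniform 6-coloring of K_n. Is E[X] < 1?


E[X] = C(199, 6) · 6^{1 − 15} = 79936367511 · 6^{−14} = 79936367511/78364164096.
As a reduced fraction: E[X] = 26645455837/26121388032 ≈ 1.0200628.
Is E[X] < 1? NO.
Since E[X] ≥ 1, the first-moment bound is inconclusive at n = 199; it does NOT by itself certify R_6(6) > 199.

E[X] = 26645455837/26121388032 ≈ 1.0200628; E[X] ≥ 1; first-moment method inconclusive here.


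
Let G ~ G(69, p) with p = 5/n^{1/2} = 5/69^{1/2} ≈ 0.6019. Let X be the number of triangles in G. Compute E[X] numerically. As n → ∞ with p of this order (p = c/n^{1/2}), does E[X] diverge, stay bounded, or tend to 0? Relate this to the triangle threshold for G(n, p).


Number of potential triangles: C(69, 3) = 52394.
Each occurs with probability p³ ≈ (0.6019)³ ≈ 2.180903e-01.
By linearity: E[X] = C(69, 3)·p³ ≈ 52394 · 2.180903e-01 ≈ 11426.6239.
Since α = 1/2 < 1, p = c/n^{1/2} ≫ 1/n is above the triangle threshold p ~ 1/n. Asymptotically E[X] ~ (c³/6)·n^{3(1−α)} = (5³/6)·n^{1.5} → ∞; triangles are abundant w.h.p.

E[X] ≈ 11426.6239; in regime p = Θ(1/n^{1/2}) E[X] diverges (above the triangle threshold p ~ 1/n).


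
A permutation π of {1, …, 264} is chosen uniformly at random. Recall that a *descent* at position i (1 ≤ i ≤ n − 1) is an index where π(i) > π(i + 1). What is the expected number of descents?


Write X = Σ X_I over i = 1, …, 263, with X_I the indicator of one descent.
There are 263 indicators.
For each fixed i, the pair (π(i), π(i+1)) is a uniformly random ordered pair of distinct values from {1, …, 264}; by symmetry P[π(i) > π(i+1)] = 1/2.
By linearity: E[X] = 263 · (1/2) = (264 − 1) · (1/2) = 263/2 ≈ 131.500.

E[X] = 263/2 = 131.500.


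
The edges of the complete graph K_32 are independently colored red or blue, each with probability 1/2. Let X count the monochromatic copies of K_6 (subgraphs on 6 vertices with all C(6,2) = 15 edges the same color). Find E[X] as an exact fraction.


Let X = Σ_S X_S over the C(32, 6) = 906192 subsets S of size 6, where X_S = 1 if the K_6 on S is monochromatic.
For a fixed S, the K_6 on S has C(6, 2) = 15 edges. P[all 15 edges red] = (1/2)^15, and likewise for blue, so P[monochromatic] = 2·(1/2)^15 = 2^{1 − 15} = 1/16384.
By linearity of expectation: E[X] = C(32, 6) · 2^{1 − 15} = 906192 · 1/16384 = 56637/1024.
Numerically: E[X] ≈ 55.30957.

E[X] = C(32,6)·2^(1−C(6,2)) = 56637/1024 ≈ 55.30957.


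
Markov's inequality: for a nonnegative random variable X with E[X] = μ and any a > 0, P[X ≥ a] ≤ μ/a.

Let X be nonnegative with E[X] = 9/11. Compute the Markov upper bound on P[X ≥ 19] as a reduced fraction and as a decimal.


μ = E[X] = 9/11, a = 19.
Markov: P[X ≥ 19] ≤ μ/a = (9/11)/19 = 9/209.
Numerically: ≈ 0.0431.
(Since a = 19 > μ = 0.8182, the bound 9/209 is < 1 and informative.)

P[X ≥ 19] ≤ 9/209 ≈ 0.0431.


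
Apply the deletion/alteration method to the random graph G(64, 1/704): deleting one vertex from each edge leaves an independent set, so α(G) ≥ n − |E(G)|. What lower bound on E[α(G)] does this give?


E[|E(G)|] = C(64, 2)·p = 2016 · (1/704) = 63/22.
E[α(G)] ≥ n − E[|E(G)|] = 64 − 63/22 = 1345/22.
Numerically: ≈ 61.13636.
(This is only a lower bound; the true E[α(G)] may be larger.)

E[α(G)] ≥ 1345/22 ≈ 61.13636.


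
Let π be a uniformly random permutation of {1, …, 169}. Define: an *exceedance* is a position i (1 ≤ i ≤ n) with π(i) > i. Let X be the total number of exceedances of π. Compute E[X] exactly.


Write X = Σ_{i=1}^{169} X_i, where X_i = 1_{π(i) > i}.
For each fixed i, π(i) is uniform over {1, …, 169} (marginal of a uniform permutation), so P[π(i) > i] = (n − i)/n. Summing: Σ_{i=1}^{169} (n − i)/n = (0 + 1 + … + 168)/169 = 169(169 − 1)/(2·169) = (169 − 1)/2.
Hence E[X] = Σ_{i=1}^{169} (169 − i)/169 = 84 ≈ 84.0000.

E[X] = 84 = 84.0000.


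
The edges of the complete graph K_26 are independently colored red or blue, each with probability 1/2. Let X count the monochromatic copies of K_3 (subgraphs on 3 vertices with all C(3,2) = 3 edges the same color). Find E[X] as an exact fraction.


Let X = Σ_S X_S over the C(26, 3) = 2600 subsets S of size 3, where X_S = 1 if the K_3 on S is monochromatic.
For a fixed S, the K_3 on S has C(3, 2) = 3 edges. P[all 3 edges red] = (1/2)^3, and likewise for blue, so P[monochromatic] = 2·(1/2)^3 = 2^{1 − 3} = 1/4.
By linearity: E[X] = C(26, 3) · 2^{1 − 3} = 2600 · 1/4 = 650.
Numerically: E[X] ≈ 650.000000.

E[X] = C(26,3)·2^(1−C(3,2)) = 650 ≈ 650.000000.


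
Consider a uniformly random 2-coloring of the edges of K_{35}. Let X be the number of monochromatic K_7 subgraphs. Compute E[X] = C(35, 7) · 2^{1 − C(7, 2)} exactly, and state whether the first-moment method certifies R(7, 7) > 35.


E[X] = C(35, 7) · 2^{1 − 21} = 6724520 · 2^{−20} = 6724520/1048576.
As a reduced fraction: E[X] = 840565/131072 ≈ 6.4130020.
Is E[X] < 1? NO.
Since E[X] ≥ 1, the first-moment bound is inconclusive at n = 35; it does NOT by itself certify R(7, 7) > 35.

E[X] = 840565/131072 ≈ 6.4130020; E[X] ≥ 1; first-moment method inconclusive here.


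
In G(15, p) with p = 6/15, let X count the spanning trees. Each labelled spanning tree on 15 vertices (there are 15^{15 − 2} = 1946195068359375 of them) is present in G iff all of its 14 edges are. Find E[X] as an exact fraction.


K_15 has 15^{15 − 2} = 1946195068359375 labelled spanning trees.
For each such spanning tree H, let X_H = 1 if all 14 edges of H are present in G. Then P[X_H = 1] = p^{14} = (2/5)^{14} = 16384/6103515625.
By linearity of expectation: E[X] = Σ_H E[X_H] = 1946195068359375 · p^{14} = 1946195068359375 · 16384/6103515625 = 26121388032/5.
Numerically: E[X] ≈ 5.224e+09.

E[X] = 1946195068359375 · (2/5)^{14} = 26121388032/5 ≈ 5.224e+09.


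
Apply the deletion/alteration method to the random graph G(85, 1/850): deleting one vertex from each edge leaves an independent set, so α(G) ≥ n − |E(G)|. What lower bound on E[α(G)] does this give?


E[|E(G)|] = C(85, 2)·p = 3570 · (1/850) = 21/5.
E[α(G)] ≥ n − E[|E(G)|] = 85 − 21/5 = 404/5.
Numerically: ≈ 80.800000.
(This is only a lower bound; the true E[α(G)] may be larger.)

E[α(G)] ≥ 404/5 ≈ 80.800000.


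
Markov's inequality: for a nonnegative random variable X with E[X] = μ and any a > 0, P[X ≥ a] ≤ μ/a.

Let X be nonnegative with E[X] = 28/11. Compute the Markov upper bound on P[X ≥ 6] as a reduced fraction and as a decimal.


μ = E[X] = 28/11, a = 6.
Markov: P[X ≥ 6] ≤ μ/a = (28/11)/6 = 14/33.
Numerically: ≈ 0.424242.
(Since a = 6 > μ = 2.545455, the bound 14/33 is < 1 and informative.)

P[X ≥ 6] ≤ 14/33 ≈ 0.424242.


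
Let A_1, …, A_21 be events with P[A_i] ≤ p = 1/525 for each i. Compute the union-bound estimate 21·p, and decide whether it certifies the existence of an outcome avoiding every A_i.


Union bound: P[∪_{i=1}^{21} A_i] ≤ Σ_i P[A_i] ≤ 21·p = 21·(1/525) = 1/25.
Numerically: 1/25 ≈ 0.0400000.
Is 1/25 < 1? YES.
Since P[∪ A_i] ≤ 1/25 < 1, the complement has P[∩ A_i^c] ≥ 1 − 1/25 = 24/25 > 0, so some outcome avoids every A_i.

21·p = 1/25 ≈ 0.0400000; existence CERTIFIED by the union bound.


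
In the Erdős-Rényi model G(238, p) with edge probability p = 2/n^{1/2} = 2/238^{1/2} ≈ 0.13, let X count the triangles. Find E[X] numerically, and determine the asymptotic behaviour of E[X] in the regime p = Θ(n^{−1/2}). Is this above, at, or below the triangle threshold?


Number of potential triangles: C(238, 3) = 2218636.
Each occurs with probability p³ ≈ (0.13)³ ≈ 2.17884e-03.
By linearity: E[X] = C(238, 3)·p³ ≈ 2218636 · 2.17884e-03 ≈ 4834.044.
Since α = 1/2 < 1, p = c/n^{1/2} ≫ 1/n is above the triangle threshold p ~ 1/n. Asymptotically E[X] ~ (c³/6)·n^{3(1−α)} = (2³/6)·n^{1.5} → ∞; triangles are abundant w.h.p.

E[X] ≈ 4834.044; in regime p = Θ(1/n^{1/2}) E[X] diverges (above the triangle threshold p ~ 1/n).


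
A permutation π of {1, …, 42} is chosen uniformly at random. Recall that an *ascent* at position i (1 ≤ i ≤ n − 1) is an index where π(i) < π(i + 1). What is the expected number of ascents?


Write X = Σ X_I over i = 1, …, 41, with X_I the indicator of one ascent.
There are 41 indicators.
For each fixed i, the pair (π(i), π(i+1)) is a uniformly random ordered pair of distinct values from {1, …, 42}; by symmetry P[π(i) < π(i+1)] = 1/2.
By linearity: E[X] = 41 · (1/2) = (42 − 1) · (1/2) = 41/2 ≈ 20.50000.

E[X] = 41/2 = 20.50000.


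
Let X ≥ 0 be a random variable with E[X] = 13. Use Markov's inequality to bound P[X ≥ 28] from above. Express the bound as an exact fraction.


μ = E[X] = 13, a = 28.
Markov: P[X ≥ 28] ≤ μ/a = (13)/28 = 13/28.
Numerically: ≈ 0.464.
(Since a = 28 > μ = 13.000, the bound 13/28 is < 1 and informative.)

P[X ≥ 28] ≤ 13/28 ≈ 0.464.


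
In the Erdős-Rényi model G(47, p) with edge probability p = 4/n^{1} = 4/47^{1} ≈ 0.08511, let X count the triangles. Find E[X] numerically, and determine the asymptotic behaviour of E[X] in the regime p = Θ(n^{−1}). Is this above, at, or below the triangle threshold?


Number of potential triangles: C(47, 3) = 16215.
Each occurs with probability p³ ≈ (0.08511)³ ≈ 6.164337e-04.
By linearity: E[X] = C(47, 3)·p³ ≈ 16215 · 6.164337e-04 ≈ 9.9955.
Here α = 1, so p = 4/n is exactly at the triangle threshold p ~ 1/n. Asymptotically E[X] → c³/6 = 4³/6 = 32/3 ≈ 10.6667, a bounded constant. In this regime the triangle count is asymptotically Poisson(c³/6).

E[X] ≈ 9.9955; in regime p = Θ(1/n^{1}) E[X] stays bounded (at the triangle threshold p ~ 1/n).


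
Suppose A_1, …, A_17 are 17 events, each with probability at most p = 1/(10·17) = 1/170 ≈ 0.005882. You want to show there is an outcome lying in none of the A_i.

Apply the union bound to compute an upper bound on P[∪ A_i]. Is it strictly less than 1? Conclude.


Union bound: P[∪_{i=1}^{17} A_i] ≤ Σ_i P[A_i] ≤ 17·p = 17·(1/170) = 1/10.
Numerically: 1/10 ≈ 0.100000.
Is 1/10 < 1? YES.
Since P[∪ A_i] ≤ 1/10 < 1, the complement has P[∩ A_i^c] ≥ 1 − 1/10 = 9/10 > 0, so some outcome avoids every A_i.

17·p = 1/10 ≈ 0.100000; existence CERTIFIED by the union bound.


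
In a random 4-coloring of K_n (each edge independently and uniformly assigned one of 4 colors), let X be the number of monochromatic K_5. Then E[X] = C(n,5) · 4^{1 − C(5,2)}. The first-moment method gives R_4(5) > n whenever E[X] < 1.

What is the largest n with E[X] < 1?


We need C(n, 5) · 4^{1 − 10} < 1, i.e. C(n, 5) < 4^{10 − 1} = 262144.
Check values of n near the boundary:
  n = 32: C(32, 5) = 201376; 201376 < 262144? YES
  n = 33: C(33, 5) = 237336; 237336 < 262144? YES
  n = 34: C(34, 5) = 278256; 278256 < 262144? NO
  n = 35: C(35, 5) = 324632; 324632 < 262144? NO
The largest n with C(n, 5) < 262144 is n = 33 (where E[X] = 29667/32768 ≈ 0.905). Hence R_4(5) > 33, i.e. R_4(5) ≥ 34.

Largest n = 33; hence R_4(5) > 33.


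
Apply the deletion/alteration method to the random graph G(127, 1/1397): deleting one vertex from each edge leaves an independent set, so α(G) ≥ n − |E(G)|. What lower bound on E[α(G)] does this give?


E[|E(G)|] = C(127, 2)·p = 8001 · (1/1397) = 63/11.
E[α(G)] ≥ n − E[|E(G)|] = 127 − 63/11 = 1334/11.
Numerically: ≈ 121.273.
(This is only a lower bound; the true E[α(G)] may be larger.)

E[α(G)] ≥ 1334/11 ≈ 121.273.


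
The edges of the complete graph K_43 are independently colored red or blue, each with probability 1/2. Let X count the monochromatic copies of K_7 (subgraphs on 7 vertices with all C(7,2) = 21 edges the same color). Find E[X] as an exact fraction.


Let X = Σ_S X_S over the C(43, 7) = 32224114 subsets S of size 7, where X_S = 1 if the K_7 on S is monochromatic.
For a fixed S, the K_7 on S has C(7, 2) = 21 edges. P[all 21 edges red] = (1/2)^21, and likewise for blue, so P[monochromatic] = 2·(1/2)^21 = 2^{1 − 21} = 1/1048576.
By linearity of expectation: E[X] = C(43, 7) · 2^{1 − 21} = 32224114 · 1/1048576 = 16112057/524288.
Numerically: E[X] ≈ 30.73131.

E[X] = C(43,7)·2^(1−C(7,2)) = 16112057/524288 ≈ 30.73131.


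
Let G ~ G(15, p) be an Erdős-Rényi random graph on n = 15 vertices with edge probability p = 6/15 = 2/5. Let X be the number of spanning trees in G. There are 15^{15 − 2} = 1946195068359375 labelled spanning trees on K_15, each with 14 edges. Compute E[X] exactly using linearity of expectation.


K_15 has 15^{15 − 2} = 1946195068359375 labelled spanning trees.
For each such spanning tree H, let X_H = 1 if all 14 edges of H are present in G. Then P[X_H = 1] = p^{14} = (2/5)^{14} = 16384/6103515625.
By linearity of expectation: E[X] = Σ_H E[X_H] = 1946195068359375 · p^{14} = 1946195068359375 · 16384/6103515625 = 26121388032/5.
Numerically: E[X] ≈ 5.22e+09.

E[X] = 1946195068359375 · (2/5)^{14} = 26121388032/5 ≈ 5.22e+09.


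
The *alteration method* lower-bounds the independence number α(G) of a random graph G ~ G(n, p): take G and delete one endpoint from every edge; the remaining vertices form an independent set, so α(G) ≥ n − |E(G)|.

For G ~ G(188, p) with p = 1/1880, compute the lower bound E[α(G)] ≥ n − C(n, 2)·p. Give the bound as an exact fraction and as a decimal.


E[|E(G)|] = C(188, 2)·p = 17578 · (1/1880) = 187/20.
E[α(G)] ≥ n − E[|E(G)|] = 188 − 187/20 = 3573/20.
Numerically: ≈ 178.650.
(This is only a lower bound; the true E[α(G)] may be larger.)

E[α(G)] ≥ 3573/20 ≈ 178.650.


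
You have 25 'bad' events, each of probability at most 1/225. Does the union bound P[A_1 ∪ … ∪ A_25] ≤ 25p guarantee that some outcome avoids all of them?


Union bound: P[∪_{i=1}^{25} A_i] ≤ Σ_i P[A_i] ≤ 25·p = 25·(1/225) = 1/9.
Numerically: 1/9 ≈ 0.11111.
Is 1/9 < 1? YES.
Since P[∪ A_i] ≤ 1/9 < 1, the complement has P[∩ A_i^c] ≥ 1 − 1/9 = 8/9 > 0, so some outcome avoids every A_i.

25·p = 1/9 ≈ 0.11111; existence CERTIFIED by the union bound.


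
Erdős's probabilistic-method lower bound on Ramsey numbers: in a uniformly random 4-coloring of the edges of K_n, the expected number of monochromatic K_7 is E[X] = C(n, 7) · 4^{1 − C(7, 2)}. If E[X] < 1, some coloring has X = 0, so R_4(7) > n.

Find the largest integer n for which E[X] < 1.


We need C(n, 7) · 4^{1 − 21} < 1, i.e. C(n, 7) < 4^{21 − 1} = 1099511627776.
Check values of n near the boundary:
  n = 175: C(175, 7) = 883208107275; 883208107275 < 1099511627776? YES
  n = 176: C(176, 7) = 919790691600; 919790691600 < 1099511627776? YES
  n = 177: C(177, 7) = 957664425960; 957664425960 < 1099511627776? YES
  n = 178: C(178, 7) = 996867063280; 996867063280 < 1099511627776? YES
  n = 179: C(179, 7) = 1037437234460; 1037437234460 < 1099511627776? YES
  n = 180: C(180, 7) = 1079414463600; 1079414463600 < 1099511627776? YES
  n = 181: C(181, 7) = 1122839183400; 1122839183400 < 1099511627776? NO
  n = 182: C(182, 7) = 1167752750736; 1167752750736 < 1099511627776? NO
  n = 183: C(183, 7) = 1214197462413; 1214197462413 < 1099511627776? NO
The largest n with C(n, 7) < 1099511627776 is n = 180 (where E[X] = 67463403975/68719476736 ≈ 0.9817). Hence R_4(7) > 180, i.e. R_4(7) ≥ 181.

Largest n = 180; hence R_4(7) > 180.


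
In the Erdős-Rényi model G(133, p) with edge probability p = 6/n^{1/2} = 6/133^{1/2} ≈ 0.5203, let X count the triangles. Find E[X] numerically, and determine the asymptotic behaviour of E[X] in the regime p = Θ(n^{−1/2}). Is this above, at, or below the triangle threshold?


Number of potential triangles: C(133, 3) = 383306.
Each occurs with probability p³ ≈ (0.5203)³ ≈ 1.408239e-01.
By linearity: E[X] = C(133, 3)·p³ ≈ 383306 · 1.408239e-01 ≈ 53978.6361.
Since α = 1/2 < 1, p = c/n^{1/2} ≫ 1/n is above the triangle threshold p ~ 1/n. Asymptotically E[X] ~ (c³/6)·n^{3(1−α)} = (6³/6)·n^{1.5} → ∞; triangles are abundant w.h.p.

E[X] ≈ 53978.6361; in regime p = Θ(1/n^{1/2}) E[X] diverges (above the triangle threshold p ~ 1/n).


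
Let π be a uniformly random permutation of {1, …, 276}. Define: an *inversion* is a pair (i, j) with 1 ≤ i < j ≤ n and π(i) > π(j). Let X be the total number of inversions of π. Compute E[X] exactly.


Write X = Σ X_I over the C(276, 2) = 37950 pairs i < j, with X_I the indicator of one inversion.
There are 37950 indicators.
For each fixed pair i < j, the values π(i) and π(j) are two distinct elements of {1, …, 276} in uniformly random order; by symmetry P[π(i) > π(j)] = 1/2.
By linearity: E[X] = 37950 · (1/2) = C(276, 2) · (1/2) = 37950/2 = 18975 ≈ 18975.000000.

E[X] = 18975 = 18975.000000.


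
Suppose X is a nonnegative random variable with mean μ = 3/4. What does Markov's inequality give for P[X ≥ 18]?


μ = E[X] = 3/4, a = 18.
Markov: P[X ≥ 18] ≤ μ/a = (3/4)/18 = 1/24.
Numerically: ≈ 0.042.
(Since a = 18 > μ = 0.750, the bound 1/24 is < 1 and informative.)

P[X ≥ 18] ≤ 1/24 ≈ 0.042.


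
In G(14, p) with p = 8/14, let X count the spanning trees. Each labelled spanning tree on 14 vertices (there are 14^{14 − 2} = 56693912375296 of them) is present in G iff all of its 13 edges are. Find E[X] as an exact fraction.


K_14 has 14^{14 − 2} = 56693912375296 labelled spanning trees.
For each such spanning tree H, let X_H = 1 if all 13 edges of H are present in G. Then P[X_H = 1] = p^{13} = (4/7)^{13} = 67108864/96889010407.
Summing the indicators: E[X] = Σ_H E[X_H] = 56693912375296 · p^{13} = 56693912375296 · 67108864/96889010407 = 274877906944/7.
Numerically: E[X] ≈ 3.927e+10.

E[X] = 56693912375296 · (4/7)^{13} = 274877906944/7 ≈ 3.927e+10.


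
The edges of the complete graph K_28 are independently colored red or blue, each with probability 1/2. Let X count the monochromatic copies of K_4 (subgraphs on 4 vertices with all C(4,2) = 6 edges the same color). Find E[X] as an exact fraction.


Let X = Σ_S X_S over the C(28, 4) = 20475 subsets S of size 4, where X_S = 1 if the K_4 on S is monochromatic.
For a fixed S, the K_4 on S has C(4, 2) = 6 edges. P[all 6 edges red] = (1/2)^6, and likewise for blue, so P[monochromatic] = 2·(1/2)^6 = 2^{1 − 6} = 1/32.
By linearity: E[X] = C(28, 4) · 2^{1 − 6} = 20475 · 1/32 = 20475/32.
Numerically: E[X] ≈ 639.844.

E[X] = C(28,4)·2^(1−C(4,2)) = 20475/32 ≈ 639.844.


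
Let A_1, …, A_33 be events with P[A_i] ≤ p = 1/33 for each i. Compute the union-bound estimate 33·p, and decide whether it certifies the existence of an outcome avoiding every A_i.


Union bound: P[∪_{i=1}^{33} A_i] ≤ Σ_i P[A_i] ≤ 33·p = 33·(1/33) = 1.
Numerically: 1 ≈ 1.0000.
Is 1 < 1? NO.
Since the bound 1 is ≥ 1, the union bound is uninformative here; it does NOT by itself certify existence.

33·p = 1 ≈ 1.0000; existence NOT certified by the union bound.


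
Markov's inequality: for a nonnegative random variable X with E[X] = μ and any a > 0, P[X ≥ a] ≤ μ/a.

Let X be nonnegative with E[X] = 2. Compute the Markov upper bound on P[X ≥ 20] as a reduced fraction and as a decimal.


μ = E[X] = 2, a = 20.
Markov: P[X ≥ 20] ≤ μ/a = (2)/20 = 1/10.
Numerically: ≈ 0.10000.
(Since a = 20 > μ = 2.00000, the bound 1/10 is < 1 and informative.)

P[X ≥ 20] ≤ 1/10 ≈ 0.10000.


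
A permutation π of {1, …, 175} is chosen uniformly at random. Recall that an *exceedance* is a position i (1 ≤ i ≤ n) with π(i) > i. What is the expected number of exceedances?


Write X = Σ_{i=1}^{175} X_i, where X_i = 1_{π(i) > i}.
For each fixed i, π(i) is uniform over {1, …, 175} (marginal of a uniform permutation), so P[π(i) > i] = (n − i)/n. Summing: Σ_{i=1}^{175} (n − i)/n = (0 + 1 + … + 174)/175 = 175(175 − 1)/(2·175) = (175 − 1)/2.
Hence E[X] = Σ_{i=1}^{175} (175 − i)/175 = 87 ≈ 87.0000.

E[X] = 87 = 87.0000.


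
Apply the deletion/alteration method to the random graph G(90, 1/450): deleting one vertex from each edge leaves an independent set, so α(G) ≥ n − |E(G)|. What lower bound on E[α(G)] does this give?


E[|E(G)|] = C(90, 2)·p = 4005 · (1/450) = 89/10.
E[α(G)] ≥ n − E[|E(G)|] = 90 − 89/10 = 811/10.
Numerically: ≈ 81.10000.
(This is only a lower bound; the true E[α(G)] may be larger.)

E[α(G)] ≥ 811/10 ≈ 81.10000.


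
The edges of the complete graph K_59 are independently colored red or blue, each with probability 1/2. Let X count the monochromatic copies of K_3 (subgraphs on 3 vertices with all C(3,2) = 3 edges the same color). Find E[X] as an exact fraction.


Let X = Σ_S X_S over the C(59, 3) = 32509 subsets S of size 3, where X_S = 1 if the K_3 on S is monochromatic.
For a fixed S, the K_3 on S has C(3, 2) = 3 edges. P[all 3 edges red] = (1/2)^3, and likewise for blue, so P[monochromatic] = 2·(1/2)^3 = 2^{1 − 3} = 1/4.
Summing: E[X] = C(59, 3) · 2^{1 − 3} = 32509 · 1/4 = 32509/4.
Numerically: E[X] ≈ 8127.250000.

E[X] = C(59,3)·2^(1−C(3,2)) = 32509/4 ≈ 8127.250000.


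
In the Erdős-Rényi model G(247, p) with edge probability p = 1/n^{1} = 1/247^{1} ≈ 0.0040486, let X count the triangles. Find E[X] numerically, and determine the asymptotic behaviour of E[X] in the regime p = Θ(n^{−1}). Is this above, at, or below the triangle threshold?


Number of potential triangles: C(247, 3) = 2481115.
Each occurs with probability p³ ≈ (0.0040486)³ ≈ 6.6360422e-08.
By linearity: E[X] = C(247, 3)·p³ ≈ 2481115 · 6.6360422e-08 ≈ 0.16465.
Here α = 1, so p = 1/n is exactly at the triangle threshold p ~ 1/n. Asymptotically E[X] → c³/6 = 1³/6 = 1/6 ≈ 0.16667, a bounded constant. In this regime the triangle count is asymptotically Poisson(c³/6).

E[X] ≈ 0.16465; in regime p = Θ(1/n^{1}) E[X] stays bounded (at the triangle threshold p ~ 1/n).


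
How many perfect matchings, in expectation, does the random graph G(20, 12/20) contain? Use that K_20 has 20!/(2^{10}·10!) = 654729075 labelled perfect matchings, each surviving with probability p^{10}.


K_20 has 20!/(2^{10}·10!) = 654729075 labelled perfect matchings.
For each such perfect matching H, let X_H = 1 if all 10 edges of H are present in G. Then P[X_H = 1] = p^{10} = (3/5)^{10} = 59049/9765625.
By linearity: E[X] = Σ_H E[X_H] = 654729075 · p^{10} = 654729075 · 59049/9765625 = 1546443885987/390625.
Numerically: E[X] ≈ 3.959e+06.

E[X] = 654729075 · (3/5)^{10} = 1546443885987/390625 ≈ 3.959e+06.


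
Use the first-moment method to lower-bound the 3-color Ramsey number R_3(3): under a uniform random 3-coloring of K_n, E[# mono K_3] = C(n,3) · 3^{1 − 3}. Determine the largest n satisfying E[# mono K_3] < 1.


We need C(n, 3) · 3^{1 − 3} < 1, i.e. C(n, 3) < 3^{3 − 1} = 9.
Check values of n near the boundary:
  n = 3: C(3, 3) = 1; 1 < 9? YES
  n = 4: C(4, 3) = 4; 4 < 9? YES
  n = 5: C(5, 3) = 10; 10 < 9? NO
  n = 6: C(6, 3) = 20; 20 < 9? NO
The largest n with C(n, 3) < 9 is n = 4 (where E[X] = 4/9 ≈ 0.4444444). Hence R_3(3) > 4, i.e. R_3(3) ≥ 5.

Largest n = 4; hence R_3(3) > 4.


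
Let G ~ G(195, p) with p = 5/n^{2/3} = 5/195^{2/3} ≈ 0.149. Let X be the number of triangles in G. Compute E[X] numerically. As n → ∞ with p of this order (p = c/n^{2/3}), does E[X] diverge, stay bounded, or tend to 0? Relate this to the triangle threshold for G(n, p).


Number of potential triangles: C(195, 3) = 1216865.
Each occurs with probability p³ ≈ (0.149)³ ≈ 3.28731e-03.
By linearity: E[X] = C(195, 3)·p³ ≈ 1216865 · 3.28731e-03 ≈ 4000.214.
Since α = 2/3 < 1, p = c/n^{2/3} ≫ 1/n is above the triangle threshold p ~ 1/n. Asymptotically E[X] ~ (c³/6)·n^{3(1−α)} = (5³/6)·n^{1} → ∞; triangles are abundant w.h.p.

E[X] ≈ 4000.214; in regime p = Θ(1/n^{2/3}) E[X] diverges (above the triangle threshold p ~ 1/n).
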